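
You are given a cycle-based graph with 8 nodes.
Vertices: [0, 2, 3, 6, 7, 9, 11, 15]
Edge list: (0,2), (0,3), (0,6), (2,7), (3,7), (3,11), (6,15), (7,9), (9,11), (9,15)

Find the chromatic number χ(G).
χ(G) = 2

Clique number ω(G) = 2 (lower bound: χ ≥ ω).
The graph is bipartite (no odd cycle), so 2 colors suffice: χ(G) = 2.
A valid 2-coloring: color 1: [0, 7, 11, 15]; color 2: [2, 3, 6, 9].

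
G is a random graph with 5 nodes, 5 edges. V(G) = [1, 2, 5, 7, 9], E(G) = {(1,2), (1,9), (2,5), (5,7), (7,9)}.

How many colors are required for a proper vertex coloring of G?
Clique number ω(G) = 2 (lower bound: χ ≥ ω).
Odd cycle [1, 9, 7, 5, 2] needs 3 colors (χ ≥ 3).
The coloring below uses 3 colors, so χ(G) = 3.
A valid 3-coloring: color 1: [1, 5]; color 2: [2, 9]; color 3: [7].

χ(G) = 3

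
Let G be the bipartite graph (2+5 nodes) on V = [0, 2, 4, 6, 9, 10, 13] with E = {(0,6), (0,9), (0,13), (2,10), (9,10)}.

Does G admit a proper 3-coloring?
A valid 3-coloring: color 1: [0, 4, 10]; color 2: [2, 6, 9, 13].
(χ(G) = 2 ≤ 3.)

Yes, G is 3-colorable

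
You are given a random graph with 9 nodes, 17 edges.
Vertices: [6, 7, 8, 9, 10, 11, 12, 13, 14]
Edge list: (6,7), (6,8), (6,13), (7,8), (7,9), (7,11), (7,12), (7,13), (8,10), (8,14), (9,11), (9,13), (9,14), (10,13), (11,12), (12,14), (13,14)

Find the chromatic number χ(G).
Clique number ω(G) = 3 (lower bound: χ ≥ ω).
The clique on [9, 13, 14] has size 3, forcing χ ≥ 3, and the coloring below uses 3 colors, so χ(G) = 3.
A valid 3-coloring: color 1: [7, 10, 14]; color 2: [8, 11, 13]; color 3: [6, 9, 12].

χ(G) = 3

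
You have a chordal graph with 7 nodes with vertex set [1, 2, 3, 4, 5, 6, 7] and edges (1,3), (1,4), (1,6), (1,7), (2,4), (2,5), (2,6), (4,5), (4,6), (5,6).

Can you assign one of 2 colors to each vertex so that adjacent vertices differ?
The clique on vertices [2, 4, 5, 6] has size 4 > 2, so it alone needs 4 colors.

No, G is not 2-colorable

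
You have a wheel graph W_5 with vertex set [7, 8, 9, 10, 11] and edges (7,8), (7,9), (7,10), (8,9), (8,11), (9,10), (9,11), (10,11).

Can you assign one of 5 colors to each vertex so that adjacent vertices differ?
A valid 5-coloring: color 1: [9]; color 2: [8, 10]; color 3: [7, 11].
(χ(G) = 3 ≤ 5.)

Yes, G is 5-colorable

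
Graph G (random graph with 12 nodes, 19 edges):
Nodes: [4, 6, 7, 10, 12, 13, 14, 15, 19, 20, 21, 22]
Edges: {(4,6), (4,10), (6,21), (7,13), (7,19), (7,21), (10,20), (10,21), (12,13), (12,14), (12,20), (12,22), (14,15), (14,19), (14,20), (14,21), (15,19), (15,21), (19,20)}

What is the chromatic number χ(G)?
Clique number ω(G) = 3 (lower bound: χ ≥ ω).
The clique on [12, 14, 20] has size 3, forcing χ ≥ 3, and the coloring below uses 3 colors, so χ(G) = 3.
A valid 3-coloring: color 1: [6, 7, 10, 14, 22]; color 2: [4, 12, 19, 21]; color 3: [13, 15, 20].

χ(G) = 3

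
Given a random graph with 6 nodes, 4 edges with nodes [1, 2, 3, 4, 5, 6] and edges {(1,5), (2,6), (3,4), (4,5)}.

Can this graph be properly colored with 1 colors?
Edge (1,5) forces its endpoints to differ, so 1 color is not enough.

No, G is not 1-colorable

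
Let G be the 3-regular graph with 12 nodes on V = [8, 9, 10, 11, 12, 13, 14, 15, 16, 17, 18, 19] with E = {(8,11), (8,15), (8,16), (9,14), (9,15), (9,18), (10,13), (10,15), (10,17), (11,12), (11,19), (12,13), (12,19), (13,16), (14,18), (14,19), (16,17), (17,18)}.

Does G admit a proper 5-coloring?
Yes, G is 5-colorable

A valid 5-coloring: color 1: [8, 9, 10, 12]; color 2: [11, 13, 14, 15, 17]; color 3: [16, 18, 19].
(χ(G) = 3 ≤ 5.)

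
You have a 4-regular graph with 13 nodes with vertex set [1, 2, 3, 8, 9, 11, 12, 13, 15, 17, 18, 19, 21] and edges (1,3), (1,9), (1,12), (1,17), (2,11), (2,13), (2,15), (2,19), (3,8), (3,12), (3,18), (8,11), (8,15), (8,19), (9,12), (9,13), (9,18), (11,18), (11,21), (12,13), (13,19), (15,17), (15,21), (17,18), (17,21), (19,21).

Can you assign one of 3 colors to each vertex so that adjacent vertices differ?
A valid 3-coloring: color 1: [1, 13, 15, 18]; color 2: [2, 8, 12, 21]; color 3: [3, 9, 11, 17, 19].
(χ(G) = 3 ≤ 3.)

Yes, G is 3-colorable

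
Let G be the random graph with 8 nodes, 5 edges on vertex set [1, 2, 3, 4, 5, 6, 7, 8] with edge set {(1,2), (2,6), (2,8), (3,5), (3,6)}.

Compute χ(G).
χ(G) = 2

Clique number ω(G) = 2 (lower bound: χ ≥ ω).
The graph is bipartite (no odd cycle), so 2 colors suffice: χ(G) = 2.
A valid 2-coloring: color 1: [2, 3, 4, 7]; color 2: [1, 5, 6, 8].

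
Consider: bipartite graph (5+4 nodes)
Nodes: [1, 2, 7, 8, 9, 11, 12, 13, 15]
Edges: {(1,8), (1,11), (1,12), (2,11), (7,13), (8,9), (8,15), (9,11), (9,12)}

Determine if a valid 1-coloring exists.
No, G is not 1-colorable

Edge (1,8) forces its endpoints to differ, so 1 color is not enough.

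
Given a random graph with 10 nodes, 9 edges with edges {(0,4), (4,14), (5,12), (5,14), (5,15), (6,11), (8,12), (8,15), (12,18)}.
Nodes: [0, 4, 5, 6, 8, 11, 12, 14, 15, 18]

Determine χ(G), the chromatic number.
χ(G) = 2

Clique number ω(G) = 2 (lower bound: χ ≥ ω).
The graph is bipartite (no odd cycle), so 2 colors suffice: χ(G) = 2.
A valid 2-coloring: color 1: [4, 5, 6, 8, 18]; color 2: [0, 11, 12, 14, 15].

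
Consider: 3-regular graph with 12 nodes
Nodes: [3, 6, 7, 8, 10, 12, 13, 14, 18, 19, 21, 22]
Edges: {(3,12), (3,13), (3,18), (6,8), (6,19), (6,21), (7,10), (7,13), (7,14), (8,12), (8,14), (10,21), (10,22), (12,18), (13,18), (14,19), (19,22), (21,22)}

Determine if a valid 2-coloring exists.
No, G is not 2-colorable

The clique on vertices [3, 12, 18] has size 3 > 2, so it alone needs 3 colors.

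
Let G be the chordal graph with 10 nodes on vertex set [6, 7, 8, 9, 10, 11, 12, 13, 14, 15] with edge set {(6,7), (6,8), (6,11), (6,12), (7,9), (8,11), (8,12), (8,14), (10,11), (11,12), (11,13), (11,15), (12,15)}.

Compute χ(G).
χ(G) = 4

Clique number ω(G) = 4 (lower bound: χ ≥ ω).
The clique on [6, 8, 11, 12] has size 4, forcing χ ≥ 4, and the coloring below uses 4 colors, so χ(G) = 4.
A valid 4-coloring: color 1: [7, 11, 14]; color 2: [9, 10, 12, 13]; color 3: [6, 15]; color 4: [8].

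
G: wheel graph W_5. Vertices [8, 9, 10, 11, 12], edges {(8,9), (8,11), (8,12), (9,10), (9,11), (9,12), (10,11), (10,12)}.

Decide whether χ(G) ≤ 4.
Yes, G is 4-colorable

A valid 4-coloring: color 1: [9]; color 2: [8, 10]; color 3: [11, 12].
(χ(G) = 3 ≤ 4.)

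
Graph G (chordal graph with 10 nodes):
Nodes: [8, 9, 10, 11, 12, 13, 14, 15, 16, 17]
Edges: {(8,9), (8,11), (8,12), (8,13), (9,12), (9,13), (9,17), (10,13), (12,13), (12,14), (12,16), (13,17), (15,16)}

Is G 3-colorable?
No, G is not 3-colorable

The clique on vertices [8, 9, 12, 13] has size 4 > 3, so it alone needs 4 colors.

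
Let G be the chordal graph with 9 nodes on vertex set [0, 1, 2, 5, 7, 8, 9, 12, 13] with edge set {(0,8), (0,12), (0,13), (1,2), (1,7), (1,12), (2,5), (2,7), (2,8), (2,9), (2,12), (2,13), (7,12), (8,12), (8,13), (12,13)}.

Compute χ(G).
Clique number ω(G) = 4 (lower bound: χ ≥ ω).
The clique on [0, 8, 12, 13] has size 4, forcing χ ≥ 4, and the coloring below uses 4 colors, so χ(G) = 4.
A valid 4-coloring: color 1: [0, 2]; color 2: [5, 9, 12]; color 3: [1, 8]; color 4: [7, 13].

χ(G) = 4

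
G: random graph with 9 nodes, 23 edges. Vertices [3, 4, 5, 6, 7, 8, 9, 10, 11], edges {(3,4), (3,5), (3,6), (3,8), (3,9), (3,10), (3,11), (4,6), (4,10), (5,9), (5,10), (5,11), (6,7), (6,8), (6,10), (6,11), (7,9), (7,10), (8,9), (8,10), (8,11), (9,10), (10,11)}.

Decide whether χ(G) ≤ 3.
The clique on vertices [3, 6, 8, 10, 11] has size 5 > 3, so it alone needs 5 colors.

No, G is not 3-colorable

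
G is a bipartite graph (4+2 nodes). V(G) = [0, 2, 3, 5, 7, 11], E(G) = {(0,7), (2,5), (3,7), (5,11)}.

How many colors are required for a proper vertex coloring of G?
Clique number ω(G) = 2 (lower bound: χ ≥ ω).
The graph is bipartite (no odd cycle), so 2 colors suffice: χ(G) = 2.
A valid 2-coloring: color 1: [5, 7]; color 2: [0, 2, 3, 11].

χ(G) = 2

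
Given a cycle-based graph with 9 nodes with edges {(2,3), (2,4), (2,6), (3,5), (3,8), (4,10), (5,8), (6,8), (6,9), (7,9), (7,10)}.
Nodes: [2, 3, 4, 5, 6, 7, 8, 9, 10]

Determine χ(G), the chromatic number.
Clique number ω(G) = 3 (lower bound: χ ≥ ω).
The clique on [3, 5, 8] has size 3, forcing χ ≥ 3, and the coloring below uses 3 colors, so χ(G) = 3.
A valid 3-coloring: color 1: [2, 8, 9, 10]; color 2: [3, 4, 6, 7]; color 3: [5].

χ(G) = 3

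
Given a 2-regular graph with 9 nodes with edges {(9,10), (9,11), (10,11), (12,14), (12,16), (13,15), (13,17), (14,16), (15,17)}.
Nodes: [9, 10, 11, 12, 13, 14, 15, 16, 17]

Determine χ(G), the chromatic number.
χ(G) = 3

Clique number ω(G) = 3 (lower bound: χ ≥ ω).
The clique on [9, 10, 11] has size 3, forcing χ ≥ 3, and the coloring below uses 3 colors, so χ(G) = 3.
A valid 3-coloring: color 1: [9, 13, 16]; color 2: [11, 14, 15]; color 3: [10, 12, 17].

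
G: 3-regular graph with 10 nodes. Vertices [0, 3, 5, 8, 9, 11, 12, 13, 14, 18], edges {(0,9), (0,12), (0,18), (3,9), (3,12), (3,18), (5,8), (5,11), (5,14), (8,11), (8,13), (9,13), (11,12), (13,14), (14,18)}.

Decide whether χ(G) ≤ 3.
A valid 3-coloring: color 1: [8, 9, 12, 14]; color 2: [0, 3, 5, 13]; color 3: [11, 18].
(χ(G) = 3 ≤ 3.)

Yes, G is 3-colorable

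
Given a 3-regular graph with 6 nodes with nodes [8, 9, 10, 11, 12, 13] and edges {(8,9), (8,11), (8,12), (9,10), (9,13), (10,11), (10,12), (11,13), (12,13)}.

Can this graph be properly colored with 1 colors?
No, G is not 1-colorable

Edge (8,9) forces its endpoints to differ, so 1 color is not enough.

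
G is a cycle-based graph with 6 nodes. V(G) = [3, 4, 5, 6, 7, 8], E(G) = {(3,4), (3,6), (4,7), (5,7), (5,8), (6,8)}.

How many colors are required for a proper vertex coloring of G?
Clique number ω(G) = 2 (lower bound: χ ≥ ω).
The graph is bipartite (no odd cycle), so 2 colors suffice: χ(G) = 2.
A valid 2-coloring: color 1: [3, 7, 8]; color 2: [4, 5, 6].

χ(G) = 2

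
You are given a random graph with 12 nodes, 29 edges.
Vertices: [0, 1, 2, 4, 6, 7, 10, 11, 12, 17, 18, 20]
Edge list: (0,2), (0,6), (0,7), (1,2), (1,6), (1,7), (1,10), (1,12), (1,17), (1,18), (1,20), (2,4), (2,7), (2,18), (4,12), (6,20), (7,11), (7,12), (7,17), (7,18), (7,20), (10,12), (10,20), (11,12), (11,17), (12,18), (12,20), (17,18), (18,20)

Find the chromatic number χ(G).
Clique number ω(G) = 5 (lower bound: χ ≥ ω).
The clique on [1, 7, 12, 18, 20] has size 5, forcing χ ≥ 5, and the coloring below uses 5 colors, so χ(G) = 5.
A valid 5-coloring: color 1: [4, 6, 7, 10]; color 2: [0, 1, 11]; color 3: [2, 12, 17]; color 4: [20]; color 5: [18].

χ(G) = 5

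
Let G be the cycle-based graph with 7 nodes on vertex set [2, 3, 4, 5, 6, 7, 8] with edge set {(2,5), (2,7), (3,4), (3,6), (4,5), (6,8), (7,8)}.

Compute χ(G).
χ(G) = 3

Clique number ω(G) = 2 (lower bound: χ ≥ ω).
Odd cycle [5, 4, 3, 6, 8, 7, 2] needs 3 colors (χ ≥ 3).
The coloring below uses 3 colors, so χ(G) = 3.
A valid 3-coloring: color 1: [3, 5, 7]; color 2: [2, 4, 6]; color 3: [8].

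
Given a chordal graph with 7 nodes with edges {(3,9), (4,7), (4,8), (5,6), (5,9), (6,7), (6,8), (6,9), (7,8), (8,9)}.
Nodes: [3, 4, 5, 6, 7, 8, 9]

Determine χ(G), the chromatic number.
Clique number ω(G) = 3 (lower bound: χ ≥ ω).
The clique on [4, 7, 8] has size 3, forcing χ ≥ 3, and the coloring below uses 3 colors, so χ(G) = 3.
A valid 3-coloring: color 1: [3, 5, 8]; color 2: [4, 6]; color 3: [7, 9].

χ(G) = 3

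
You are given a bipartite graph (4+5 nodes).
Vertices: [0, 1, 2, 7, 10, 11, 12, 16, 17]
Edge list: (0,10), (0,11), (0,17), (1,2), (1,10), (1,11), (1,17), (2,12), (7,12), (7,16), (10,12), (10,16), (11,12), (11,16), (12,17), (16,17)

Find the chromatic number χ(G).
Clique number ω(G) = 2 (lower bound: χ ≥ ω).
The graph is bipartite (no odd cycle), so 2 colors suffice: χ(G) = 2.
A valid 2-coloring: color 1: [0, 1, 12, 16]; color 2: [2, 7, 10, 11, 17].

χ(G) = 2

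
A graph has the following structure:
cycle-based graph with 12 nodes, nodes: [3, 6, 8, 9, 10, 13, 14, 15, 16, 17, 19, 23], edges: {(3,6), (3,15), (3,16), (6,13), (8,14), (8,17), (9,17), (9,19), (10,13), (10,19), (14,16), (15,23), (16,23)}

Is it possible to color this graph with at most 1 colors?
Edge (3,16) forces its endpoints to differ, so 1 color is not enough.

No, G is not 1-colorable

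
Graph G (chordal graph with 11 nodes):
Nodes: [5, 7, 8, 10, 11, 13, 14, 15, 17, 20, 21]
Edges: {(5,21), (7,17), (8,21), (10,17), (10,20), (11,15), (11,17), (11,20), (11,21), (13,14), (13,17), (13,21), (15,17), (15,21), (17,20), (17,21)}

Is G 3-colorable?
No, G is not 3-colorable

The clique on vertices [11, 15, 17, 21] has size 4 > 3, so it alone needs 4 colors.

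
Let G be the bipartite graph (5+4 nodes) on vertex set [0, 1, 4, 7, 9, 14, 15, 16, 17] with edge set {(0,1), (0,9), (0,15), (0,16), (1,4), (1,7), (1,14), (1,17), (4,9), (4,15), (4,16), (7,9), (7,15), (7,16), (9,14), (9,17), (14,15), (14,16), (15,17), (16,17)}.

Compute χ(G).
Clique number ω(G) = 2 (lower bound: χ ≥ ω).
The graph is bipartite (no odd cycle), so 2 colors suffice: χ(G) = 2.
A valid 2-coloring: color 1: [1, 9, 15, 16]; color 2: [0, 4, 7, 14, 17].

χ(G) = 2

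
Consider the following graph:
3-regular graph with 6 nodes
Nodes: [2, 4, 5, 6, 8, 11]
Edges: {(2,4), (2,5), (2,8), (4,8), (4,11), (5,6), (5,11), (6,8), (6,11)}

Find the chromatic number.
χ(G) = 3

Clique number ω(G) = 3 (lower bound: χ ≥ ω).
The clique on [2, 4, 8] has size 3, forcing χ ≥ 3, and the coloring below uses 3 colors, so χ(G) = 3.
A valid 3-coloring: color 1: [2, 11]; color 2: [4, 6]; color 3: [5, 8].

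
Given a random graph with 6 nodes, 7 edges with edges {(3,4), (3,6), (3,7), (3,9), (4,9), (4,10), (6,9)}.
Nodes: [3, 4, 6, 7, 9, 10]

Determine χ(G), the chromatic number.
χ(G) = 3

Clique number ω(G) = 3 (lower bound: χ ≥ ω).
The clique on [3, 4, 9] has size 3, forcing χ ≥ 3, and the coloring below uses 3 colors, so χ(G) = 3.
A valid 3-coloring: color 1: [3, 10]; color 2: [7, 9]; color 3: [4, 6].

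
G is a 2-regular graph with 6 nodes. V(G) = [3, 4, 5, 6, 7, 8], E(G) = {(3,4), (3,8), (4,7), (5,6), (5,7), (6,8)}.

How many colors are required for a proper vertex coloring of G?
Clique number ω(G) = 2 (lower bound: χ ≥ ω).
The graph is bipartite (no odd cycle), so 2 colors suffice: χ(G) = 2.
A valid 2-coloring: color 1: [4, 5, 8]; color 2: [3, 6, 7].

χ(G) = 2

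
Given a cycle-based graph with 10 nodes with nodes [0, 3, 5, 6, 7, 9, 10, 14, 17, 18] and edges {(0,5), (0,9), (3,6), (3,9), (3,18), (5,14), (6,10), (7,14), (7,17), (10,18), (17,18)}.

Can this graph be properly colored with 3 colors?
A valid 3-coloring: color 1: [5, 6, 7, 9, 18]; color 2: [0, 3, 10, 14, 17].
(χ(G) = 2 ≤ 3.)

Yes, G is 3-colorable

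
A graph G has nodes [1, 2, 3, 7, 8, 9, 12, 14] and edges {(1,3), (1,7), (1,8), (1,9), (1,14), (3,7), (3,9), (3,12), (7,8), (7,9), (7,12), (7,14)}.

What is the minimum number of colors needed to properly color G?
Clique number ω(G) = 4 (lower bound: χ ≥ ω).
The clique on [1, 3, 7, 9] has size 4, forcing χ ≥ 4, and the coloring below uses 4 colors, so χ(G) = 4.
A valid 4-coloring: color 1: [2, 7]; color 2: [1, 12]; color 3: [3, 8, 14]; color 4: [9].

χ(G) = 4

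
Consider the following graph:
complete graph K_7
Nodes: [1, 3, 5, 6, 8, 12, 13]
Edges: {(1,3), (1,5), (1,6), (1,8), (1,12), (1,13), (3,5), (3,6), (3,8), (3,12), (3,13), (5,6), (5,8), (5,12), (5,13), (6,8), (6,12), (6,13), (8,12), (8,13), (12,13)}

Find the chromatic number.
χ(G) = 7

Clique number ω(G) = 7 (lower bound: χ ≥ ω).
The clique on [1, 3, 5, 6, 8, 12, 13] has size 7, forcing χ ≥ 7, and the coloring below uses 7 colors, so χ(G) = 7.
A valid 7-coloring: color 1: [12]; color 2: [1]; color 3: [8]; color 4: [6]; color 5: [3]; color 6: [5]; color 7: [13].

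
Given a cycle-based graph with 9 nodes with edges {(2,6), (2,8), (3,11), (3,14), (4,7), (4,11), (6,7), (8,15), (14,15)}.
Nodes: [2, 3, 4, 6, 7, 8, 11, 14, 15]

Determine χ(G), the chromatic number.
χ(G) = 3

Clique number ω(G) = 2 (lower bound: χ ≥ ω).
Odd cycle [8, 2, 6, 7, 4, 11, 3, 14, 15] needs 3 colors (χ ≥ 3).
The coloring below uses 3 colors, so χ(G) = 3.
A valid 3-coloring: color 1: [4, 6, 8, 14]; color 2: [2, 7, 11, 15]; color 3: [3].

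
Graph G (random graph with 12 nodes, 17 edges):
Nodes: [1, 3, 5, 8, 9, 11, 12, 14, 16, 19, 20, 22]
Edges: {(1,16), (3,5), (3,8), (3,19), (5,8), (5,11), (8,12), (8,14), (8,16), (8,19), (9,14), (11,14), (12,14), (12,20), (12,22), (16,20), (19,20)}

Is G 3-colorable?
A valid 3-coloring: color 1: [1, 8, 9, 11, 20, 22]; color 2: [3, 12, 16]; color 3: [5, 14, 19].
(χ(G) = 3 ≤ 3.)

Yes, G is 3-colorable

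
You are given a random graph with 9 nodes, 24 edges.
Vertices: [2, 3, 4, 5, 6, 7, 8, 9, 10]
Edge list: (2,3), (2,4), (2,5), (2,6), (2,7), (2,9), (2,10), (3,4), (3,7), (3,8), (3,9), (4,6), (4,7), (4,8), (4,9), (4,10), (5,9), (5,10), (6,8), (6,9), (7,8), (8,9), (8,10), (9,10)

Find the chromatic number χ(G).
χ(G) = 4

Clique number ω(G) = 4 (lower bound: χ ≥ ω).
The clique on [4, 8, 9, 10] has size 4, forcing χ ≥ 4, and the coloring below uses 4 colors, so χ(G) = 4.
A valid 4-coloring: color 1: [7, 9]; color 2: [2, 8]; color 3: [4, 5]; color 4: [3, 6, 10].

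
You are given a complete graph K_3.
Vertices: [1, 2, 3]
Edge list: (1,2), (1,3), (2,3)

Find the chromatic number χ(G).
χ(G) = 3

Clique number ω(G) = 3 (lower bound: χ ≥ ω).
The clique on [1, 2, 3] has size 3, forcing χ ≥ 3, and the coloring below uses 3 colors, so χ(G) = 3.
A valid 3-coloring: color 1: [3]; color 2: [1]; color 3: [2].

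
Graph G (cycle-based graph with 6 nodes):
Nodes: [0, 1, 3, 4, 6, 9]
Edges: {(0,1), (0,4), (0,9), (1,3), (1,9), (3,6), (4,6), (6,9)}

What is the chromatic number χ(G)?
χ(G) = 3

Clique number ω(G) = 3 (lower bound: χ ≥ ω).
The clique on [0, 1, 9] has size 3, forcing χ ≥ 3, and the coloring below uses 3 colors, so χ(G) = 3.
A valid 3-coloring: color 1: [0, 6]; color 2: [3, 4, 9]; color 3: [1].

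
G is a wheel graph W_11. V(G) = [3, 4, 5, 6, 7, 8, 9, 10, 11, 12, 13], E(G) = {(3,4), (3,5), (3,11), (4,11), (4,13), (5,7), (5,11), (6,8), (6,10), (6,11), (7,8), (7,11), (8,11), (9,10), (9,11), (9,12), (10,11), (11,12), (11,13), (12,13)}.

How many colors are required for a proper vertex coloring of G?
Clique number ω(G) = 3 (lower bound: χ ≥ ω).
The clique on [3, 4, 11] has size 3, forcing χ ≥ 3, and the coloring below uses 3 colors, so χ(G) = 3.
A valid 3-coloring: color 1: [11]; color 2: [3, 6, 7, 9, 13]; color 3: [4, 5, 8, 10, 12].

χ(G) = 3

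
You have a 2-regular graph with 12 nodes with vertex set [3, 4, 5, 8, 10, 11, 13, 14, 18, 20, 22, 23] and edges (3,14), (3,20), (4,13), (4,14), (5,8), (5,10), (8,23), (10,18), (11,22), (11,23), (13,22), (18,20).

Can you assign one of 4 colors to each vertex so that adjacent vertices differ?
A valid 4-coloring: color 1: [3, 4, 5, 18, 22, 23]; color 2: [8, 10, 11, 13, 14, 20].
(χ(G) = 2 ≤ 4.)

Yes, G is 4-colorable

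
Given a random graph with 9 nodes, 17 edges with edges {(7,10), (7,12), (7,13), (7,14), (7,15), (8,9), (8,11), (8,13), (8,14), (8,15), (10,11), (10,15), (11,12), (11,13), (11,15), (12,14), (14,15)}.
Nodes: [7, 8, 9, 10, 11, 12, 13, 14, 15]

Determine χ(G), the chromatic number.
Clique number ω(G) = 3 (lower bound: χ ≥ ω).
Odd cycle [10, 7, 14, 8, 11] needs 3 colors (χ ≥ 3).
Vertex 15 is adjacent to every vertex of [7, 8, 10, 11, 14], which already need 3 colors among themselves, so 15 needs a new color (χ ≥ 4).
The coloring below uses 4 colors, so χ(G) = 4.
A valid 4-coloring: color 1: [9, 12, 13, 15]; color 2: [7, 8]; color 3: [11, 14]; color 4: [10].

χ(G) = 4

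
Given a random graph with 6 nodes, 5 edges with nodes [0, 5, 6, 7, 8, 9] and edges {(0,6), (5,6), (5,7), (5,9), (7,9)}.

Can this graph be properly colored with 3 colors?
Yes, G is 3-colorable

A valid 3-coloring: color 1: [0, 5, 8]; color 2: [6, 9]; color 3: [7].
(χ(G) = 3 ≤ 3.)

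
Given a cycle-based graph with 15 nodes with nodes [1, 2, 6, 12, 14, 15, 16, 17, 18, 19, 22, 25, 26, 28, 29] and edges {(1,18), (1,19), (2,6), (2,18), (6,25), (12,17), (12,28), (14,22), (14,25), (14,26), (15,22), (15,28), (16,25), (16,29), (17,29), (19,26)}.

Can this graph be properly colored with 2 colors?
Odd cycle [25, 14, 22, 15, 28, 12, 17, 29, 16] needs 3 colors (χ ≥ 3).
Hence χ(G) ≥ 3 > 2, so no proper 2-coloring exists.

No, G is not 2-colorable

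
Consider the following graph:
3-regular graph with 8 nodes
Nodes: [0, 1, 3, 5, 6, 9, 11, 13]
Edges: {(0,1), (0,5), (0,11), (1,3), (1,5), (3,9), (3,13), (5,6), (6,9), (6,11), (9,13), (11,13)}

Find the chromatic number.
Clique number ω(G) = 3 (lower bound: χ ≥ ω).
The clique on [0, 1, 5] has size 3, forcing χ ≥ 3, and the coloring below uses 3 colors, so χ(G) = 3.
A valid 3-coloring: color 1: [0, 3, 6]; color 2: [1, 9, 11]; color 3: [5, 13].

χ(G) = 3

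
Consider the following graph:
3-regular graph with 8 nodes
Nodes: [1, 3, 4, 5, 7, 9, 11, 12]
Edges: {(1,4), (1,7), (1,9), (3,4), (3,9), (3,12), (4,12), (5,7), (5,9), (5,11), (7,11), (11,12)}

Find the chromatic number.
χ(G) = 3

Clique number ω(G) = 3 (lower bound: χ ≥ ω).
The clique on [3, 4, 12] has size 3, forcing χ ≥ 3, and the coloring below uses 3 colors, so χ(G) = 3.
A valid 3-coloring: color 1: [7, 9, 12]; color 2: [4, 11]; color 3: [1, 3, 5].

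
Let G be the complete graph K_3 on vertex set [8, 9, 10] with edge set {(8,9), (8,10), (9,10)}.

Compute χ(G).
χ(G) = 3

Clique number ω(G) = 3 (lower bound: χ ≥ ω).
The clique on [8, 9, 10] has size 3, forcing χ ≥ 3, and the coloring below uses 3 colors, so χ(G) = 3.
A valid 3-coloring: color 1: [10]; color 2: [9]; color 3: [8].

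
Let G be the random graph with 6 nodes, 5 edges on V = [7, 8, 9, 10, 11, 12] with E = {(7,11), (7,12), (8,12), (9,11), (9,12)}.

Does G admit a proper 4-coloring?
A valid 4-coloring: color 1: [10, 11, 12]; color 2: [7, 8, 9].
(χ(G) = 2 ≤ 4.)

Yes, G is 4-colorable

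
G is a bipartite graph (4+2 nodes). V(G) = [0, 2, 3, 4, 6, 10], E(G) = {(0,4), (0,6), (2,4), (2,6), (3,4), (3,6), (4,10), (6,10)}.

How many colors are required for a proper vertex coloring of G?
χ(G) = 2

Clique number ω(G) = 2 (lower bound: χ ≥ ω).
The graph is bipartite (no odd cycle), so 2 colors suffice: χ(G) = 2.
A valid 2-coloring: color 1: [4, 6]; color 2: [0, 2, 3, 10].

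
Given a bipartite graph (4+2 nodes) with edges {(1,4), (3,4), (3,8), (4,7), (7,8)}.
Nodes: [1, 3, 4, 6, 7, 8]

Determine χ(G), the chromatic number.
Clique number ω(G) = 2 (lower bound: χ ≥ ω).
The graph is bipartite (no odd cycle), so 2 colors suffice: χ(G) = 2.
A valid 2-coloring: color 1: [4, 6, 8]; color 2: [1, 3, 7].

χ(G) = 2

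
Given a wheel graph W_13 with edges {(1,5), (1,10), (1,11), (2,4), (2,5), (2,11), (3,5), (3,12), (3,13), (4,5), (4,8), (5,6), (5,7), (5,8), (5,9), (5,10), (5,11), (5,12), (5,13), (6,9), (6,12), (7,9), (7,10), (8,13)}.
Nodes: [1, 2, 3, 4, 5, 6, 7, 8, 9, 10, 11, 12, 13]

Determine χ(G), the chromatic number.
χ(G) = 3

Clique number ω(G) = 3 (lower bound: χ ≥ ω).
The clique on [1, 5, 10] has size 3, forcing χ ≥ 3, and the coloring below uses 3 colors, so χ(G) = 3.
A valid 3-coloring: color 1: [5]; color 2: [1, 2, 3, 6, 7, 8]; color 3: [4, 9, 10, 11, 12, 13].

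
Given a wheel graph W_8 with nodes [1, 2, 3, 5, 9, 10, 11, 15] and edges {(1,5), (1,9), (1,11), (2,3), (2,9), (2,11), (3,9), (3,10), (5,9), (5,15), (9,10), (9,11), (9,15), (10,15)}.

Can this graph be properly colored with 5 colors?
A valid 5-coloring: color 1: [9]; color 2: [3, 11, 15]; color 3: [2, 5, 10]; color 4: [1].
(χ(G) = 4 ≤ 5.)

Yes, G is 5-colorable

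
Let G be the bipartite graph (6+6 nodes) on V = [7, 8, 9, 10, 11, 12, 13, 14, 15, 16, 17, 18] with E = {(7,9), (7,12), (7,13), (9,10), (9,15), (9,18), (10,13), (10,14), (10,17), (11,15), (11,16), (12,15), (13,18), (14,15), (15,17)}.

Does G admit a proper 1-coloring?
No, G is not 1-colorable

Edge (7,9) forces its endpoints to differ, so 1 color is not enough.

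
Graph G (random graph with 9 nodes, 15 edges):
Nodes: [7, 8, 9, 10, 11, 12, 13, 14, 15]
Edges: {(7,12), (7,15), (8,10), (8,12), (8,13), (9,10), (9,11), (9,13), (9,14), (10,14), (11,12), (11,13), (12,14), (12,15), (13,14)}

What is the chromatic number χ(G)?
Clique number ω(G) = 3 (lower bound: χ ≥ ω).
The clique on [9, 10, 14] has size 3, forcing χ ≥ 3, and the coloring below uses 3 colors, so χ(G) = 3.
A valid 3-coloring: color 1: [10, 12, 13]; color 2: [8, 11, 14, 15]; color 3: [7, 9].

χ(G) = 3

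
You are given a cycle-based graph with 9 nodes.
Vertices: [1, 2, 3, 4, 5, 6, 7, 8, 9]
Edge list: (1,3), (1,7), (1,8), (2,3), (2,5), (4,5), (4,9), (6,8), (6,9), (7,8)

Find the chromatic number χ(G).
Clique number ω(G) = 3 (lower bound: χ ≥ ω).
The clique on [1, 7, 8] has size 3, forcing χ ≥ 3, and the coloring below uses 3 colors, so χ(G) = 3.
A valid 3-coloring: color 1: [1, 2, 4, 6]; color 2: [3, 5, 8, 9]; color 3: [7].

χ(G) = 3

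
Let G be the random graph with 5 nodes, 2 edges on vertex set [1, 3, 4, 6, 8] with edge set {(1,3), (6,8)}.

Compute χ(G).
χ(G) = 2

Clique number ω(G) = 2 (lower bound: χ ≥ ω).
The graph is bipartite (no odd cycle), so 2 colors suffice: χ(G) = 2.
A valid 2-coloring: color 1: [1, 4, 8]; color 2: [3, 6].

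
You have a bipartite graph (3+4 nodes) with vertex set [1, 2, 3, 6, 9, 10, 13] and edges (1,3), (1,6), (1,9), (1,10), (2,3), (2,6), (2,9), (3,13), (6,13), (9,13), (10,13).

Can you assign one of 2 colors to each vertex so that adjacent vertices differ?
A valid 2-coloring: color 1: [1, 2, 13]; color 2: [3, 6, 9, 10].
(χ(G) = 2 ≤ 2.)

Yes, G is 2-colorable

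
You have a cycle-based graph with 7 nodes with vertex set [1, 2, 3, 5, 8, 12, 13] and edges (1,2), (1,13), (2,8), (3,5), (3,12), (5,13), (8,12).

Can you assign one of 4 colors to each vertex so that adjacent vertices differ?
Yes, G is 4-colorable

A valid 4-coloring: color 1: [2, 3, 13]; color 2: [1, 5, 12]; color 3: [8].
(χ(G) = 3 ≤ 4.)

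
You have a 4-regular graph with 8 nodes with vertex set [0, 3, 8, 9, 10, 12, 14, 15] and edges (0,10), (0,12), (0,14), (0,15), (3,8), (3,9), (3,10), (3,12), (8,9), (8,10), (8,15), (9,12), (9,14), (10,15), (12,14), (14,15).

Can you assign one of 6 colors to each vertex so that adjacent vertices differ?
A valid 6-coloring: color 1: [0, 8]; color 2: [10, 14]; color 3: [12, 15]; color 4: [9]; color 5: [3].
(χ(G) = 4 ≤ 6.)

Yes, G is 6-colorable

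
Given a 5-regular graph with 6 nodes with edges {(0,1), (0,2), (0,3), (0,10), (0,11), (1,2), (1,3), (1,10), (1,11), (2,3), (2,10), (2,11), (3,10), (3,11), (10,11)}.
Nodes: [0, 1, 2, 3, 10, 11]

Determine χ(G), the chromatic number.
Clique number ω(G) = 6 (lower bound: χ ≥ ω).
The clique on [0, 1, 2, 3, 10, 11] has size 6, forcing χ ≥ 6, and the coloring below uses 6 colors, so χ(G) = 6.
A valid 6-coloring: color 1: [1]; color 2: [10]; color 3: [11]; color 4: [3]; color 5: [0]; color 6: [2].

χ(G) = 6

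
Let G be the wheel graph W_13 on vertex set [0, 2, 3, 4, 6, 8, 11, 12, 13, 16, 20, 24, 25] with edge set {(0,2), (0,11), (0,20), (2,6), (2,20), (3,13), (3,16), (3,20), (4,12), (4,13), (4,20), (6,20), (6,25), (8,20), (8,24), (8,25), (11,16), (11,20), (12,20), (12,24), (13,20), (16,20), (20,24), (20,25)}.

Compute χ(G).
χ(G) = 3

Clique number ω(G) = 3 (lower bound: χ ≥ ω).
The clique on [0, 2, 20] has size 3, forcing χ ≥ 3, and the coloring below uses 3 colors, so χ(G) = 3.
A valid 3-coloring: color 1: [20]; color 2: [0, 6, 8, 12, 13, 16]; color 3: [2, 3, 4, 11, 24, 25].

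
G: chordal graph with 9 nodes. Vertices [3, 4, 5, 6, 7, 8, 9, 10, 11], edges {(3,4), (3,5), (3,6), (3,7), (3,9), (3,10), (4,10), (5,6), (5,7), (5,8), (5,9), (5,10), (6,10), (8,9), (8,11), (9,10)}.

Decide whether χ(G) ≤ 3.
No, G is not 3-colorable

The clique on vertices [3, 5, 9, 10] has size 4 > 3, so it alone needs 4 colors.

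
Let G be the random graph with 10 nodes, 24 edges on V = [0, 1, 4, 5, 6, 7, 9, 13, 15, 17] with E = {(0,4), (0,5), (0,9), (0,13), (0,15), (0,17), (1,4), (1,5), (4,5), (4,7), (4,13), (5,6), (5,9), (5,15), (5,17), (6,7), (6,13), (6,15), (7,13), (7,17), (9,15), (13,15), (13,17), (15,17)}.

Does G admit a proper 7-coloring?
Yes, G is 7-colorable

A valid 7-coloring: color 1: [5, 13]; color 2: [0, 1, 7]; color 3: [4, 15]; color 4: [6, 9, 17].
(χ(G) = 4 ≤ 7.)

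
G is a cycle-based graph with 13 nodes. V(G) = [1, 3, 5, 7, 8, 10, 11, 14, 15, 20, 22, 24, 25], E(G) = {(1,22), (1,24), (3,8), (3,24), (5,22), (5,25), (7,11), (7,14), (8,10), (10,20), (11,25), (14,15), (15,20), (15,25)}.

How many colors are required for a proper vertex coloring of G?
Clique number ω(G) = 2 (lower bound: χ ≥ ω).
Odd cycle [11, 7, 14, 15, 20, 10, 8, 3, 24, 1, 22, 5, 25] needs 3 colors (χ ≥ 3).
The coloring below uses 3 colors, so χ(G) = 3.
A valid 3-coloring: color 1: [7, 8, 20, 22, 24, 25]; color 2: [1, 3, 5, 10, 11, 15]; color 3: [14].

χ(G) = 3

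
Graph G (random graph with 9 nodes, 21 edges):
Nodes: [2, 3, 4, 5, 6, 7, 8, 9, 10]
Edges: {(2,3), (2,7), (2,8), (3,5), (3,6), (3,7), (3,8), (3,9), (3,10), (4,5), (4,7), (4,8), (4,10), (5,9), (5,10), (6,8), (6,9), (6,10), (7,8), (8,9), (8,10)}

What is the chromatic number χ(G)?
Clique number ω(G) = 4 (lower bound: χ ≥ ω).
The clique on [2, 3, 7, 8] has size 4, forcing χ ≥ 4, and the coloring below uses 4 colors, so χ(G) = 4.
A valid 4-coloring: color 1: [5, 8]; color 2: [3, 4]; color 3: [7, 9, 10]; color 4: [2, 6].

χ(G) = 4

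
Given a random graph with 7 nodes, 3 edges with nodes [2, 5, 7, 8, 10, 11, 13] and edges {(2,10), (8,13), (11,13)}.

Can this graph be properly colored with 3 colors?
Yes, G is 3-colorable

A valid 3-coloring: color 1: [2, 5, 7, 13]; color 2: [8, 10, 11].
(χ(G) = 2 ≤ 3.)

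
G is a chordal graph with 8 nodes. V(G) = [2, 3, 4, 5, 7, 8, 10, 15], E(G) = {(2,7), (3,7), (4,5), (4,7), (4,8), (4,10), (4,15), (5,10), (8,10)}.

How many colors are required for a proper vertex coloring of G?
Clique number ω(G) = 3 (lower bound: χ ≥ ω).
The clique on [4, 8, 10] has size 3, forcing χ ≥ 3, and the coloring below uses 3 colors, so χ(G) = 3.
A valid 3-coloring: color 1: [2, 3, 4]; color 2: [7, 10, 15]; color 3: [5, 8].

χ(G) = 3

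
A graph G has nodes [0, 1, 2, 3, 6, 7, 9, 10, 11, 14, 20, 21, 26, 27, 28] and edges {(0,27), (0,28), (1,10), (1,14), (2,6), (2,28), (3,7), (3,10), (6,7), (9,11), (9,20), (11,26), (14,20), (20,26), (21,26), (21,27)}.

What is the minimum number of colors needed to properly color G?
Clique number ω(G) = 2 (lower bound: χ ≥ ω).
Odd cycle [3, 7, 6, 2, 28, 0, 27, 21, 26, 20, 14, 1, 10] needs 3 colors (χ ≥ 3).
The coloring below uses 3 colors, so χ(G) = 3.
A valid 3-coloring: color 1: [1, 3, 6, 9, 26, 27, 28]; color 2: [0, 2, 7, 10, 11, 20, 21]; color 3: [14].

χ(G) = 3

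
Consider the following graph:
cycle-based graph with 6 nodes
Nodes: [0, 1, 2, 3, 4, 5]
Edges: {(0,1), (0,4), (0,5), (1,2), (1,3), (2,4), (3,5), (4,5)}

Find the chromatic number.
Clique number ω(G) = 3 (lower bound: χ ≥ ω).
The clique on [0, 4, 5] has size 3, forcing χ ≥ 3, and the coloring below uses 3 colors, so χ(G) = 3.
A valid 3-coloring: color 1: [1, 4]; color 2: [2, 5]; color 3: [0, 3].

χ(G) = 3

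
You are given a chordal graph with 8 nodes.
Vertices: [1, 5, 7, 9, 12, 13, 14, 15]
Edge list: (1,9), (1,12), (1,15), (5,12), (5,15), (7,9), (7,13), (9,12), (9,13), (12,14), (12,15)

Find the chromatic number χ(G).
χ(G) = 3

Clique number ω(G) = 3 (lower bound: χ ≥ ω).
The clique on [1, 9, 12] has size 3, forcing χ ≥ 3, and the coloring below uses 3 colors, so χ(G) = 3.
A valid 3-coloring: color 1: [7, 12]; color 2: [9, 14, 15]; color 3: [1, 5, 13].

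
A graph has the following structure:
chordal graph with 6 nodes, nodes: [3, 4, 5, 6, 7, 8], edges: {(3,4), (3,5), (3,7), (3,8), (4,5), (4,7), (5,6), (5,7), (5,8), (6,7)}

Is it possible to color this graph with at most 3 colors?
No, G is not 3-colorable

The clique on vertices [3, 4, 5, 7] has size 4 > 3, so it alone needs 4 colors.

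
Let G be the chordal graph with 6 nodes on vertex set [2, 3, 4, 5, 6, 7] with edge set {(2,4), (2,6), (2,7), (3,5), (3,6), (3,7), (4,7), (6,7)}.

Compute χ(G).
χ(G) = 3

Clique number ω(G) = 3 (lower bound: χ ≥ ω).
The clique on [2, 4, 7] has size 3, forcing χ ≥ 3, and the coloring below uses 3 colors, so χ(G) = 3.
A valid 3-coloring: color 1: [5, 7]; color 2: [4, 6]; color 3: [2, 3].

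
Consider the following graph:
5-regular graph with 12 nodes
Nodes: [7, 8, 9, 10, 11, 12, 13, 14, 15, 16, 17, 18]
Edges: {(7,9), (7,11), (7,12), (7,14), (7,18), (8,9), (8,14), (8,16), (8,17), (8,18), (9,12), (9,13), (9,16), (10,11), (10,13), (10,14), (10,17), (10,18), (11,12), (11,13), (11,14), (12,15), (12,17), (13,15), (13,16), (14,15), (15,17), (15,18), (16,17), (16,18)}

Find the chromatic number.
χ(G) = 4

Clique number ω(G) = 3 (lower bound: χ ≥ ω).
Suppose a proper 3-coloring c exists. The clique [7, 9, 12] takes 3 distinct colors; by symmetry let c(7) = 1, c(9) = 2, c(12) = 3.
- Vertex 11: neighbors [7, 12] already have colors [1, 3] ⇒ c(11) = 2.
- Vertex 14: neighbors [7, 11] already have colors [1, 2] ⇒ c(14) = 3.
- Vertex 8: neighbors [9, 14] already have colors [2, 3] ⇒ c(8) = 1.
- Vertex 10: neighbors [11, 14] already have colors [2, 3] ⇒ c(10) = 1.
- Vertex 16: neighbors [8, 9] already have colors [1, 2] ⇒ c(16) = 3.
- Vertex 13: neighbors [10, 9, 16] already have colors [1, 2, 3] — all 3 colors blocked. Contradiction.
The forced assignments end in a contradiction, so G has no proper 3-coloring (χ ≥ 4).
The coloring below uses 4 colors, so χ(G) = 4.
A valid 4-coloring: color 1: [7, 8, 10, 15]; color 2: [12, 14, 16]; color 3: [9, 11, 17, 18]; color 4: [13].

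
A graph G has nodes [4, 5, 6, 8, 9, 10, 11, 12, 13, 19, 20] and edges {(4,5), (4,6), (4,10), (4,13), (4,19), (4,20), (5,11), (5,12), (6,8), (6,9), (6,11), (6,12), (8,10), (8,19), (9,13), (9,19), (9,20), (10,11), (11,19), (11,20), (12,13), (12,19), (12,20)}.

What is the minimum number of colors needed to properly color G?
Clique number ω(G) = 2 (lower bound: χ ≥ ω).
The graph is bipartite (no odd cycle), so 2 colors suffice: χ(G) = 2.
A valid 2-coloring: color 1: [4, 8, 9, 11, 12]; color 2: [5, 6, 10, 13, 19, 20].

χ(G) = 2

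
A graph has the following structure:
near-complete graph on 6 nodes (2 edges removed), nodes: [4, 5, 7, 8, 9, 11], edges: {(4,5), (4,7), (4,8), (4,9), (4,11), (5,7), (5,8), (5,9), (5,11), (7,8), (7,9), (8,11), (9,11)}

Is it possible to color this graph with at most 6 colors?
Yes, G is 6-colorable

A valid 6-coloring: color 1: [5]; color 2: [4]; color 3: [8, 9]; color 4: [7, 11].
(χ(G) = 4 ≤ 6.)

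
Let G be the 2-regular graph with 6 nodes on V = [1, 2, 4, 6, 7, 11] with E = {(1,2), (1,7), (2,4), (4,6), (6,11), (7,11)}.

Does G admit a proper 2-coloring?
A valid 2-coloring: color 1: [2, 6, 7]; color 2: [1, 4, 11].
(χ(G) = 2 ≤ 2.)

Yes, G is 2-colorable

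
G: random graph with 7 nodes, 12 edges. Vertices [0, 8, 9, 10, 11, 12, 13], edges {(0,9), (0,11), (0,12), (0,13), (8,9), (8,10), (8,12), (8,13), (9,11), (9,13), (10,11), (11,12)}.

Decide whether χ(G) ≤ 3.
A valid 3-coloring: color 1: [11, 13]; color 2: [9, 10, 12]; color 3: [0, 8].
(χ(G) = 3 ≤ 3.)

Yes, G is 3-colorable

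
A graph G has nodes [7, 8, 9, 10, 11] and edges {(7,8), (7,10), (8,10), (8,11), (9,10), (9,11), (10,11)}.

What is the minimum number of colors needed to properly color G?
χ(G) = 3

Clique number ω(G) = 3 (lower bound: χ ≥ ω).
The clique on [8, 10, 11] has size 3, forcing χ ≥ 3, and the coloring below uses 3 colors, so χ(G) = 3.
A valid 3-coloring: color 1: [10]; color 2: [7, 11]; color 3: [8, 9].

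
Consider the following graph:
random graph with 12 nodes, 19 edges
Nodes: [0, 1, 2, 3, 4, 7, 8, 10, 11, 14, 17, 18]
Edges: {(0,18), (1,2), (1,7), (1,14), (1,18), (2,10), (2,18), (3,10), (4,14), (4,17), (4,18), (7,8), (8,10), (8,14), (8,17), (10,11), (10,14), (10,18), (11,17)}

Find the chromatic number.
Clique number ω(G) = 3 (lower bound: χ ≥ ω).
The clique on [1, 2, 18] has size 3, forcing χ ≥ 3, and the coloring below uses 3 colors, so χ(G) = 3.
A valid 3-coloring: color 1: [0, 1, 4, 10]; color 2: [3, 8, 11, 18]; color 3: [2, 7, 14, 17].

χ(G) = 3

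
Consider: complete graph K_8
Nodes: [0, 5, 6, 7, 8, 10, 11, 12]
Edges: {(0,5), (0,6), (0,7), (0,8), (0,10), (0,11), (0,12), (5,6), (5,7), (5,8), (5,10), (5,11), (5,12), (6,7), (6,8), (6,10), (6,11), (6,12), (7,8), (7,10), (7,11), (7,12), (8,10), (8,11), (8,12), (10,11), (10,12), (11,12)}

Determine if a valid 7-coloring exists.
The clique on vertices [0, 5, 6, 7, 8, 10, 11, 12] has size 8 > 7, so it alone needs 8 colors.

No, G is not 7-colorable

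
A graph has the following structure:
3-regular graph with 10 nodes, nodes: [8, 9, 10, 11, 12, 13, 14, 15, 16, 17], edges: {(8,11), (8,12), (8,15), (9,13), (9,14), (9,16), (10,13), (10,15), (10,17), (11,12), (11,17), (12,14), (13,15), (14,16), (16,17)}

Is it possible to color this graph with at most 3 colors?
Yes, G is 3-colorable

A valid 3-coloring: color 1: [8, 13, 14, 17]; color 2: [11, 15, 16]; color 3: [9, 10, 12].
(χ(G) = 3 ≤ 3.)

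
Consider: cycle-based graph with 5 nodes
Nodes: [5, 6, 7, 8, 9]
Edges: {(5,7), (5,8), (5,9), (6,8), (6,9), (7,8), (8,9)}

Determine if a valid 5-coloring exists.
Yes, G is 5-colorable

A valid 5-coloring: color 1: [8]; color 2: [5, 6]; color 3: [7, 9].
(χ(G) = 3 ≤ 5.)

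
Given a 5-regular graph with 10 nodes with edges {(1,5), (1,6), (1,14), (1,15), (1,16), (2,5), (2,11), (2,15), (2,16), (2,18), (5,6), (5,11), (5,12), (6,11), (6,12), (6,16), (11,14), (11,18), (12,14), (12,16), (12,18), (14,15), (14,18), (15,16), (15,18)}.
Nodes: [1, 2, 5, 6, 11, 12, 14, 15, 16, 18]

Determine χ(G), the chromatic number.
Clique number ω(G) = 3 (lower bound: χ ≥ ω).
Odd cycle [2, 16, 1, 14, 18] needs 3 colors (χ ≥ 3).
Vertex 15 is adjacent to every vertex of [1, 2, 14, 16, 18], which already need 3 colors among themselves, so 15 needs a new color (χ ≥ 4).
The coloring below uses 4 colors, so χ(G) = 4.
A valid 4-coloring: color 1: [11, 12, 15]; color 2: [2, 6, 14]; color 3: [1, 18]; color 4: [5, 16].

χ(G) = 4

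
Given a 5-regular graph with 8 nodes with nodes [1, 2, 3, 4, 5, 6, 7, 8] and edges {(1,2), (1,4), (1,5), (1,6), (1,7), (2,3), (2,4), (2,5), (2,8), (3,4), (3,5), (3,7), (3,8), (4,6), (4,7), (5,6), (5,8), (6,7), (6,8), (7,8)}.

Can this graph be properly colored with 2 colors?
No, G is not 2-colorable

The clique on vertices [2, 3, 5, 8] has size 4 > 2, so it alone needs 4 colors.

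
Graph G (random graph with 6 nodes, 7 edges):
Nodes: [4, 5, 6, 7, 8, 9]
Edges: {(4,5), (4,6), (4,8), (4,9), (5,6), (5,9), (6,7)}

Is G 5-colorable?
A valid 5-coloring: color 1: [4, 7]; color 2: [6, 8, 9]; color 3: [5].
(χ(G) = 3 ≤ 5.)

Yes, G is 5-colorable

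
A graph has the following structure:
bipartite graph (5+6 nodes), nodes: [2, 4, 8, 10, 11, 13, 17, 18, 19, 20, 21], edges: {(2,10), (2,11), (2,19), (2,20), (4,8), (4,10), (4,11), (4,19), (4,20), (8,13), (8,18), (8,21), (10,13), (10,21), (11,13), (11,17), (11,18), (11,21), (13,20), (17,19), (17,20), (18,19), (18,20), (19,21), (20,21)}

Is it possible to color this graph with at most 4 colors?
A valid 4-coloring: color 1: [8, 10, 11, 19, 20]; color 2: [2, 4, 13, 17, 18, 21].
(χ(G) = 2 ≤ 4.)

Yes, G is 4-colorable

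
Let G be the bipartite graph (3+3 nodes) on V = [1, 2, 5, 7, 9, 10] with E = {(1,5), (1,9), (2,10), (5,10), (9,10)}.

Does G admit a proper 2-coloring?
Yes, G is 2-colorable

A valid 2-coloring: color 1: [1, 7, 10]; color 2: [2, 5, 9].
(χ(G) = 2 ≤ 2.)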